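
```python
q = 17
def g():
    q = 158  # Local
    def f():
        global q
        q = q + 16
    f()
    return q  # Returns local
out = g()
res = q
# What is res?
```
33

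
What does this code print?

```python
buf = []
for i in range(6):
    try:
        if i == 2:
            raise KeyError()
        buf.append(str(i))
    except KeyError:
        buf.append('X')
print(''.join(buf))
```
01X345

Exception on i=2 caught, loop continues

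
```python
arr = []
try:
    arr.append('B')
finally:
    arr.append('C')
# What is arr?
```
['B', 'C']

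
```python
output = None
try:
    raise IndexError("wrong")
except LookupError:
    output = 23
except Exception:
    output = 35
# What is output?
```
23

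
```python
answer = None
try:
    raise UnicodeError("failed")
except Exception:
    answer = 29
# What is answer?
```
29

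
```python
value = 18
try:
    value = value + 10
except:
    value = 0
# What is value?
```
28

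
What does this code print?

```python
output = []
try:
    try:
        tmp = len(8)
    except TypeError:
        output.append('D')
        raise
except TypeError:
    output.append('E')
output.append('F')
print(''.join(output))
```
DEF

raise without argument re-raises current exception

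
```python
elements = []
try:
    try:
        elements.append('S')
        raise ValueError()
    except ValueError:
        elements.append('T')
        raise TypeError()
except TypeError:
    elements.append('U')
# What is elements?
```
['S', 'T', 'U']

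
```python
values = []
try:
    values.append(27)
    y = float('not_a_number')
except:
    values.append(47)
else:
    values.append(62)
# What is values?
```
[27, 47]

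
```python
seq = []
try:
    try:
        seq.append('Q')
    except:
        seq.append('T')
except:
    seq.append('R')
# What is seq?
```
['Q']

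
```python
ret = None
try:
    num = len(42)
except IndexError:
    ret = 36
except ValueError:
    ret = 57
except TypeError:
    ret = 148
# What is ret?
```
148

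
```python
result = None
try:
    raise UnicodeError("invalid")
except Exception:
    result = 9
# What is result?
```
9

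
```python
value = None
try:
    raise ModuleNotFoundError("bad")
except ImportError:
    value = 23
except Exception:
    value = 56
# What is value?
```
23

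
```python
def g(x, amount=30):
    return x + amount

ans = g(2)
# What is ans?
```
32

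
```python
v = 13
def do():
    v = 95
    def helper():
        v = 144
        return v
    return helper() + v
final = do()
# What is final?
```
239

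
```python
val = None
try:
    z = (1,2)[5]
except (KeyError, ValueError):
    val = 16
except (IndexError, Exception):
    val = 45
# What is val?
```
45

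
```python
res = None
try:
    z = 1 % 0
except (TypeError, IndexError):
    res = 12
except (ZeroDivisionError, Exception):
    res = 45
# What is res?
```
45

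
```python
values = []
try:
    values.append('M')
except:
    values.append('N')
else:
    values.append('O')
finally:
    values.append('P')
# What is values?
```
['M', 'O', 'P']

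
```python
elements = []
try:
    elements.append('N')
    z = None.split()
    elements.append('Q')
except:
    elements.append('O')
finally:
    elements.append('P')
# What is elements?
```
['N', 'O', 'P']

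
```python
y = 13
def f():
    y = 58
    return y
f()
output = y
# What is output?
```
13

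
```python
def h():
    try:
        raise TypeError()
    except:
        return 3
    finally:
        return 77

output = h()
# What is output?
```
77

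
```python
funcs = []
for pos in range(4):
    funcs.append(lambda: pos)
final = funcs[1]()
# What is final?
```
3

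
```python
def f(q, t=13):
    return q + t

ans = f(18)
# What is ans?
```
31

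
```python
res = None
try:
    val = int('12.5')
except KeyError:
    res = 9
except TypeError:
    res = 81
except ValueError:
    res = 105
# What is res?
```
105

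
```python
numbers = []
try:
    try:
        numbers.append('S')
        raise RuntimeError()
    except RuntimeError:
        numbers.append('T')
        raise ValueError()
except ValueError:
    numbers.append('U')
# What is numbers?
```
['S', 'T', 'U']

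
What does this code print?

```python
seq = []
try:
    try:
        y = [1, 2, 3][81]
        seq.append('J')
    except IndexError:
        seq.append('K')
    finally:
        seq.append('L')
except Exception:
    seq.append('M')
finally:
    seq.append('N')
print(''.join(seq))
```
KLN

Both finally blocks run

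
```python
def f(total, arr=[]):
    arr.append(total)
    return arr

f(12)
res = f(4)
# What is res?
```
[12, 4]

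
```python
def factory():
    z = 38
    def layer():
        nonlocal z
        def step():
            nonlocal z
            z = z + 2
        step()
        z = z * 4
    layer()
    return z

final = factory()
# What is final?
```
160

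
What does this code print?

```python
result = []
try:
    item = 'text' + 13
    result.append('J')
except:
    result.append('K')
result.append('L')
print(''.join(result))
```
KL

Exception raised in try, caught by bare except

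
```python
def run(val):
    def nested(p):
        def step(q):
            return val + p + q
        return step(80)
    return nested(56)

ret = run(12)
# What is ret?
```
148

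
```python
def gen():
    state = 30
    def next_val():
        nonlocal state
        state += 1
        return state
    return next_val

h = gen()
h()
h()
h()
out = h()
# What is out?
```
34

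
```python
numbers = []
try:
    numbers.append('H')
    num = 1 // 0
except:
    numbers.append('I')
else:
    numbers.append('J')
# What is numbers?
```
['H', 'I']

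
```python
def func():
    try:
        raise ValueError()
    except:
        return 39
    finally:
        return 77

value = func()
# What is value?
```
77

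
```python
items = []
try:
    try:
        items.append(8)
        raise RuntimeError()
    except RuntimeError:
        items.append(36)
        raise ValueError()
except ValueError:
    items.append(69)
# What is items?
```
[8, 36, 69]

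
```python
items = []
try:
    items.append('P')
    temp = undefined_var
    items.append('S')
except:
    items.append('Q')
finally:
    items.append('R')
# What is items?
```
['P', 'Q', 'R']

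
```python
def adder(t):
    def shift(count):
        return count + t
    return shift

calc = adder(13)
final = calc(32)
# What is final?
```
45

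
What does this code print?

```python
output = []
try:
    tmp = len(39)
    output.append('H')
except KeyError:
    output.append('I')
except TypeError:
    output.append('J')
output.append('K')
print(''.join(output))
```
JK

TypeError is caught by its specific handler, not KeyError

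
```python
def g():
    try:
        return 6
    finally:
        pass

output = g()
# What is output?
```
6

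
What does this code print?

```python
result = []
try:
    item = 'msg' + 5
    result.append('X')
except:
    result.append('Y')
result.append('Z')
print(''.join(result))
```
YZ

Exception raised in try, caught by bare except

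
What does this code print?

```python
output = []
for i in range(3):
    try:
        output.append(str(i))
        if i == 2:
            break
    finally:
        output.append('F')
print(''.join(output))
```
0F1F2F

finally runs even when breaking out of loop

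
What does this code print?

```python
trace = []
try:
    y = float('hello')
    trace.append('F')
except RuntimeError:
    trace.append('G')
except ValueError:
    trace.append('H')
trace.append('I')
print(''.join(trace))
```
HI

ValueError is caught by its specific handler, not RuntimeError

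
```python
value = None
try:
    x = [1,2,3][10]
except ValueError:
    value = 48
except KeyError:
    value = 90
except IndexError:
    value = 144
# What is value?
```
144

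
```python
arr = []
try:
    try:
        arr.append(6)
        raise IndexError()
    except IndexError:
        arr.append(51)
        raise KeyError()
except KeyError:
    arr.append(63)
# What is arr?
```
[6, 51, 63]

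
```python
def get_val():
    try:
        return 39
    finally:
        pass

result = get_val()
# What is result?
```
39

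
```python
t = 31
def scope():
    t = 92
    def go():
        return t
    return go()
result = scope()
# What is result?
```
92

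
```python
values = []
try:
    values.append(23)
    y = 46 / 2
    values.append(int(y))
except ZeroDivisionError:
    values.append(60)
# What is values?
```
[23, 23]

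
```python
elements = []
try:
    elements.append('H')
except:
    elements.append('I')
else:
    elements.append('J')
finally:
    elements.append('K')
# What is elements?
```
['H', 'J', 'K']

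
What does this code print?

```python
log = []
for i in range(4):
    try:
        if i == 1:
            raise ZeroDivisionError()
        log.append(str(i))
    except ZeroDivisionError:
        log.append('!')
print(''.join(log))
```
0!23

Exception on i=1 caught, loop continues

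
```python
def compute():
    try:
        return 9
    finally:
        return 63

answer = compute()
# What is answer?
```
63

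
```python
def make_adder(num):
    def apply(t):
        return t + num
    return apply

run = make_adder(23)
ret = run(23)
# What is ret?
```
46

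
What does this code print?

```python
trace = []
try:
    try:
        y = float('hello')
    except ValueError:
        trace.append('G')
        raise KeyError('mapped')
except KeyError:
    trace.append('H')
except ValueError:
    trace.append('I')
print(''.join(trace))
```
GH

New KeyError raised, caught by outer KeyError handler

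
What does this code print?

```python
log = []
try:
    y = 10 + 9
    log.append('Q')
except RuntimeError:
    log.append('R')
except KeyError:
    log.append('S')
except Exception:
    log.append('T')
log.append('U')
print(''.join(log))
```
QU

No exception, try block completes normally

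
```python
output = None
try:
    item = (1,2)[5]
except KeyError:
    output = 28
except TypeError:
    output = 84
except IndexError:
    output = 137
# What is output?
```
137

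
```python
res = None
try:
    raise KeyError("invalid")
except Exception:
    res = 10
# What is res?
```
10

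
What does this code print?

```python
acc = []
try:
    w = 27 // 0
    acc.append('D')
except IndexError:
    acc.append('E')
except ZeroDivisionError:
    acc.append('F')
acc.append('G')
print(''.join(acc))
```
FG

ZeroDivisionError is caught by its specific handler, not IndexError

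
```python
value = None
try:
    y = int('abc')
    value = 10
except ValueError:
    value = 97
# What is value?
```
97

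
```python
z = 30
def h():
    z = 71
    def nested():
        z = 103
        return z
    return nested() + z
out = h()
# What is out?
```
174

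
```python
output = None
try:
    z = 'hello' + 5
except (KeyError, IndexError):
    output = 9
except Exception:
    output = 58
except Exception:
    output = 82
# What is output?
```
58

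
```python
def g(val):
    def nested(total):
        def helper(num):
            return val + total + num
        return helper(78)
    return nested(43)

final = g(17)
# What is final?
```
138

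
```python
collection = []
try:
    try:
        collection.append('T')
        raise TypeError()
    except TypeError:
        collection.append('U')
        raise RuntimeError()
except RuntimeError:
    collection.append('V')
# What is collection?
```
['T', 'U', 'V']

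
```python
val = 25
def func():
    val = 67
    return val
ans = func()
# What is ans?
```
67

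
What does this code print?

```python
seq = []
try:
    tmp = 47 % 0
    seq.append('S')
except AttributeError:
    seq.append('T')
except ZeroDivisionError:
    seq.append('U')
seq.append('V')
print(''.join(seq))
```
UV

ZeroDivisionError is caught by its specific handler, not AttributeError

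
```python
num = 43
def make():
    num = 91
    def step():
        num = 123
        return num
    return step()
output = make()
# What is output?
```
123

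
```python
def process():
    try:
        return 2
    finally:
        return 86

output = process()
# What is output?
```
86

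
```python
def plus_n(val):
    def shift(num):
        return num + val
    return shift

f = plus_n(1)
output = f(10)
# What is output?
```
11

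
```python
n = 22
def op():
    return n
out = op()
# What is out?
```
22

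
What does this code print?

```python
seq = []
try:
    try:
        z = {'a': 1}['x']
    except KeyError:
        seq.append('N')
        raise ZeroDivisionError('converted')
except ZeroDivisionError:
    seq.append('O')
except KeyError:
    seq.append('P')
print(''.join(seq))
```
NO

New ZeroDivisionError raised, caught by outer ZeroDivisionError handler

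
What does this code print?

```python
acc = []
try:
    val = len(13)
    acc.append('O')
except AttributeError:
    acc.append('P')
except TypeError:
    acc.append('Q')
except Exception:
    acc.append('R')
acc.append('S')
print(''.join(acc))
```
QS

TypeError matches before generic Exception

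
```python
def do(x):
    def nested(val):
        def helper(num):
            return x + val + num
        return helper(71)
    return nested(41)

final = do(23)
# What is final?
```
135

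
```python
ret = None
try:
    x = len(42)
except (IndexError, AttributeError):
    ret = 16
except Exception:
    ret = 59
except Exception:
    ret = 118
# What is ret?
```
59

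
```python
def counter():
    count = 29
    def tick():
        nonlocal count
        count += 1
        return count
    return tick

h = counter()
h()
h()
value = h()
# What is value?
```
32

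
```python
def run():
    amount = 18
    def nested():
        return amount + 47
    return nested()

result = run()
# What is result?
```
65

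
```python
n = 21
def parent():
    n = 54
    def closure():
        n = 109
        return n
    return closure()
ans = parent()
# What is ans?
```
109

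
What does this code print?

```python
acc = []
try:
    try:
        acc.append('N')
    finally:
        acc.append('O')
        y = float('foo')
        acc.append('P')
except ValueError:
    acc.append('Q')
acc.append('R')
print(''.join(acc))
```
NOQR

Exception in inner finally caught by outer except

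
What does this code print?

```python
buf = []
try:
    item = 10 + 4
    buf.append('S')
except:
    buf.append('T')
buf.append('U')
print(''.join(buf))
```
SU

No exception, try block completes normally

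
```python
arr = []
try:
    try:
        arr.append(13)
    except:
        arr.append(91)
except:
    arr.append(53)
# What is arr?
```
[13]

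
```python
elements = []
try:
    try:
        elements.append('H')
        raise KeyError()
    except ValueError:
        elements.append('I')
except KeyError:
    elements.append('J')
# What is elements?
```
['H', 'J']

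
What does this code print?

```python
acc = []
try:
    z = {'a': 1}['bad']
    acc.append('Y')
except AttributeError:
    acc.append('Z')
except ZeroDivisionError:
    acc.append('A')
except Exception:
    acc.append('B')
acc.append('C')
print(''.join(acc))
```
BC

KeyError not specifically caught, falls to Exception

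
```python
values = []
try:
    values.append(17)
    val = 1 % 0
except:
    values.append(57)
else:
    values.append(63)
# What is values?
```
[17, 57]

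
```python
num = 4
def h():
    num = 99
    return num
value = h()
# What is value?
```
99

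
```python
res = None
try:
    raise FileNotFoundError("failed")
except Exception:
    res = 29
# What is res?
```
29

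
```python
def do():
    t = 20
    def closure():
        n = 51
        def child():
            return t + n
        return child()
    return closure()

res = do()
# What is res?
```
71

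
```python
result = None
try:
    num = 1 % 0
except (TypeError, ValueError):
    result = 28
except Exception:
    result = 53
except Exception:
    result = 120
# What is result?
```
53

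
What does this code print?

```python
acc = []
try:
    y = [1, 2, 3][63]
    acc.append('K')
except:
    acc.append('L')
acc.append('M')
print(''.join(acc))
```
LM

Exception raised in try, caught by bare except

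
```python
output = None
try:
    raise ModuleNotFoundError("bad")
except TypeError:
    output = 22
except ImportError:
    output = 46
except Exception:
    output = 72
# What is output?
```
46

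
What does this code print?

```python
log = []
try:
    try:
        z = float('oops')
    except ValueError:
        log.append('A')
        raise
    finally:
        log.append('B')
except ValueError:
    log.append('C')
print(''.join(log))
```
ABC

finally runs before re-raised exception propagates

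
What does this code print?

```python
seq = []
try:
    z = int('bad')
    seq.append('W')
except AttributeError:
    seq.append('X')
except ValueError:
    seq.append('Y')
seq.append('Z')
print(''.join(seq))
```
YZ

ValueError is caught by its specific handler, not AttributeError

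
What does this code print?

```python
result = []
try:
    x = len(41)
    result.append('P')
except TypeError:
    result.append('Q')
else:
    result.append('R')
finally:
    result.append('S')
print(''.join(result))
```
QS

Exception: except runs, else skipped, finally runs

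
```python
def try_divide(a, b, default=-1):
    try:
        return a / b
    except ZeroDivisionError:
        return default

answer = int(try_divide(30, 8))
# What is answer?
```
3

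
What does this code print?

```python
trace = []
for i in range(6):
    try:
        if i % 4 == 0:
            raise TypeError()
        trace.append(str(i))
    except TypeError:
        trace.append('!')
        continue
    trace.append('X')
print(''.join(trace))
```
!1X2X3X!5X

continue in except skips rest of loop body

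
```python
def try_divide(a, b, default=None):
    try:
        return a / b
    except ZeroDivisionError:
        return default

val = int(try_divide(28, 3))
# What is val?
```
9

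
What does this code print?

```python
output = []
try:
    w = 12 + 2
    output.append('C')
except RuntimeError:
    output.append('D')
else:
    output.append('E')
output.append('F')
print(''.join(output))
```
CEF

else block runs when no exception occurs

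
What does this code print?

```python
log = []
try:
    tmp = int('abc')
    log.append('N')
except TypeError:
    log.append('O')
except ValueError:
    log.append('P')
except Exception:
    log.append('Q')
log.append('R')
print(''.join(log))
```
PR

ValueError matches before generic Exception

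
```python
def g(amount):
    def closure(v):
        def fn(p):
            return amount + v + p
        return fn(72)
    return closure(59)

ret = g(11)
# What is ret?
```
142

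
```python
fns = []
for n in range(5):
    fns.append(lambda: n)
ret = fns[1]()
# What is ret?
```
4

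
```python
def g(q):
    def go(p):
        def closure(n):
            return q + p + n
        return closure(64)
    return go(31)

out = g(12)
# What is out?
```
107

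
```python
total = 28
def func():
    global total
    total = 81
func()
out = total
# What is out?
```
81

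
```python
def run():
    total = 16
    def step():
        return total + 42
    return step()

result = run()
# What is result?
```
58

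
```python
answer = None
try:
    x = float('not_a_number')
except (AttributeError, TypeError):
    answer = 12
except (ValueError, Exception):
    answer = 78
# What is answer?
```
78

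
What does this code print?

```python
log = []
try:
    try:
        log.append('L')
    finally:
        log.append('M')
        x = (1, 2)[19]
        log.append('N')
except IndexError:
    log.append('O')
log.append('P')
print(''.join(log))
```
LMOP

Exception in inner finally caught by outer except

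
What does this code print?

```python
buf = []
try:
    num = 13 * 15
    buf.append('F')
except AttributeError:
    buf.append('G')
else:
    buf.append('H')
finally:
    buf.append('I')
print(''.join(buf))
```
FHI

else runs before finally when no exception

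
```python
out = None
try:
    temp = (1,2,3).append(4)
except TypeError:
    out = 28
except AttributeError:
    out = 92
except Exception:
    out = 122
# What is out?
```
92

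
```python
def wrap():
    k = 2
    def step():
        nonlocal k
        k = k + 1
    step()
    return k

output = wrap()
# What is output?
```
3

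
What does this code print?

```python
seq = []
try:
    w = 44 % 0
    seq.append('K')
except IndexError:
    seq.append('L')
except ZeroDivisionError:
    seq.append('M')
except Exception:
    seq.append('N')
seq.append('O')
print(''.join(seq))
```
MO

ZeroDivisionError matches before generic Exception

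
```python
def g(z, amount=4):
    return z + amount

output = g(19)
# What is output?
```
23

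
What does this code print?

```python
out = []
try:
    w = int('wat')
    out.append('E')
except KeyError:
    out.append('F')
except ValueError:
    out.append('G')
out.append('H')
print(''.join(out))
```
GH

ValueError is caught by its specific handler, not KeyError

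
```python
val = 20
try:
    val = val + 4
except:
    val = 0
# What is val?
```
24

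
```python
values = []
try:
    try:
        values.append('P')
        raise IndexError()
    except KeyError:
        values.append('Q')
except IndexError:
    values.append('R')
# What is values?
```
['P', 'R']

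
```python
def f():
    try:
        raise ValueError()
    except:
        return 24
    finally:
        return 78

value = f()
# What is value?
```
78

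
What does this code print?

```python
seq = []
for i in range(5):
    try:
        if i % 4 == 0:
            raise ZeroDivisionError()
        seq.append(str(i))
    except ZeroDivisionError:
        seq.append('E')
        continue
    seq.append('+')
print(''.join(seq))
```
E1+2+3+E

continue in except skips rest of loop body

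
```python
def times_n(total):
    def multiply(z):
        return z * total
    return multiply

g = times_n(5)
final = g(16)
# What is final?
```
80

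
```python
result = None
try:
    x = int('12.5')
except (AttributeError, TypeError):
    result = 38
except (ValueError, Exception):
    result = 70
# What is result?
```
70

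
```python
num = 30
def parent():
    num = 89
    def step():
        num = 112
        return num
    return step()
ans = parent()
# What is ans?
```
112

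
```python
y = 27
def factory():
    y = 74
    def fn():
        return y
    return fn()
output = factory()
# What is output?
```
74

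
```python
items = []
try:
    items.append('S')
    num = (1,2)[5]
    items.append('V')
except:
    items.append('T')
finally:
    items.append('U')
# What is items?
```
['S', 'T', 'U']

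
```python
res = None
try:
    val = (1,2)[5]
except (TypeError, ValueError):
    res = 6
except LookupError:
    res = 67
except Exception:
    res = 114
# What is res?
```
67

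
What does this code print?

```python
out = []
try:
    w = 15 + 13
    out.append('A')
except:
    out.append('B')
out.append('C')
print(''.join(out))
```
AC

No exception, try block completes normally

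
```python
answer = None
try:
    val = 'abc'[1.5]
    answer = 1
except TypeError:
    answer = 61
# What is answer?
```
61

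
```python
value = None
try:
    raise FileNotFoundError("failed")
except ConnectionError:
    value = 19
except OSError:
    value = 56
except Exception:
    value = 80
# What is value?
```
56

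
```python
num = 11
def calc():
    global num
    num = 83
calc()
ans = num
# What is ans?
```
83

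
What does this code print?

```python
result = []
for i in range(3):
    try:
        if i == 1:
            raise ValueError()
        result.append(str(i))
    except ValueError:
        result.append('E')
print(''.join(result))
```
0E2

Exception on i=1 caught, loop continues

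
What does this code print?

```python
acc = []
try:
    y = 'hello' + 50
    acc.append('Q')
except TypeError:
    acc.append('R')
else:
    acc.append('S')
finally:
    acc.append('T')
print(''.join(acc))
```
RT

Exception: except runs, else skipped, finally runs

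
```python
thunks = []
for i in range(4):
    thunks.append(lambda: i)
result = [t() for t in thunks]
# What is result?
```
[3, 3, 3, 3]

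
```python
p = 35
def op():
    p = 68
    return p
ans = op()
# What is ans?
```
68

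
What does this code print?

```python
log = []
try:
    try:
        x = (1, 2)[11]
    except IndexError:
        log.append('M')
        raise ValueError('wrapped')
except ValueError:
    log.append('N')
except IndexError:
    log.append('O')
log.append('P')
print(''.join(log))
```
MNP

ValueError raised and caught, original IndexError not re-raised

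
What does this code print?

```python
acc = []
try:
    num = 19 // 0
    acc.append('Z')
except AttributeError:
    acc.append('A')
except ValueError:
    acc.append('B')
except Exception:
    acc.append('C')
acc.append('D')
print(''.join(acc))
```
CD

ZeroDivisionError not specifically caught, falls to Exception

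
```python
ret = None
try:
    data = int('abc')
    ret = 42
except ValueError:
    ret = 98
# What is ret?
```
98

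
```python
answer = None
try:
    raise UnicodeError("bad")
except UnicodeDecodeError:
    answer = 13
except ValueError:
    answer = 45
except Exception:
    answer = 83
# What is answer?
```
45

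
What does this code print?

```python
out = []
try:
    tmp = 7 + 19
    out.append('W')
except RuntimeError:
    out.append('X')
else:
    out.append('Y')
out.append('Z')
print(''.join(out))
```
WYZ

else block runs when no exception occurs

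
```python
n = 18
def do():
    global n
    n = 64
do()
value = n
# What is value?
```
64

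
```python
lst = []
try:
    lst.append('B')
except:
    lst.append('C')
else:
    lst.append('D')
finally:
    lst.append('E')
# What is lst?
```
['B', 'D', 'E']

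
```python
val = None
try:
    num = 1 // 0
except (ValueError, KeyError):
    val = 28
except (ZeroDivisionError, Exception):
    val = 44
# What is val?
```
44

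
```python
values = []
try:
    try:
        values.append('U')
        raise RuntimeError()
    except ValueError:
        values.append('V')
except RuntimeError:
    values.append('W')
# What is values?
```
['U', 'W']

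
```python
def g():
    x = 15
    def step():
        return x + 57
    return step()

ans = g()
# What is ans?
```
72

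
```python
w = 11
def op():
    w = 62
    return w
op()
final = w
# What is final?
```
11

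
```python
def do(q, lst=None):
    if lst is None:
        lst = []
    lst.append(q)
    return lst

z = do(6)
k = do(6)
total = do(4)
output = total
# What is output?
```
[4]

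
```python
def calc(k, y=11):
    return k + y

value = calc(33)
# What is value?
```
44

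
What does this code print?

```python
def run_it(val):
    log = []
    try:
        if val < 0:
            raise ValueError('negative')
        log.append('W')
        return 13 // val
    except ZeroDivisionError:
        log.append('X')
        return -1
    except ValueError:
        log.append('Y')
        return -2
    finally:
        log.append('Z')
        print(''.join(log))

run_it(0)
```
WXZ

val=0 causes ZeroDivisionError, caught, finally prints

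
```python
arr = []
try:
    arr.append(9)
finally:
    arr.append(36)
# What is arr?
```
[9, 36]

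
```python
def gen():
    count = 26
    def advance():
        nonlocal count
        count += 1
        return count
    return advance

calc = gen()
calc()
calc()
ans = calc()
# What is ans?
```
29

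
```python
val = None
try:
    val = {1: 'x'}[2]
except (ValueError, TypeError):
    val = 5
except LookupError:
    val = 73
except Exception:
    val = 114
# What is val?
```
73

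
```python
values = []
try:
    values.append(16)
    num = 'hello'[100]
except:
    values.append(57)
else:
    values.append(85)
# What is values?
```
[16, 57]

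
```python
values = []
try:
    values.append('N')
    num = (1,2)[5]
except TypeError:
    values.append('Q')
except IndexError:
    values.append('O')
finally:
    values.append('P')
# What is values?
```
['N', 'O', 'P']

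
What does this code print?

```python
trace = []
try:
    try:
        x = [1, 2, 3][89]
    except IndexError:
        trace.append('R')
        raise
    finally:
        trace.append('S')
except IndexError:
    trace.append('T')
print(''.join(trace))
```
RST

finally runs before re-raised exception propagates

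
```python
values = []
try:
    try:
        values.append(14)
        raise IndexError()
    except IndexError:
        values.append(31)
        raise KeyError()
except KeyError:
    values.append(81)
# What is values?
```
[14, 31, 81]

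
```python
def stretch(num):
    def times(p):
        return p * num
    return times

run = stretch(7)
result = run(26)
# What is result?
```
182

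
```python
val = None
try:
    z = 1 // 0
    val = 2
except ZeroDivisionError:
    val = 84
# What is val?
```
84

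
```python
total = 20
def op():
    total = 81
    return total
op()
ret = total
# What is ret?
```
20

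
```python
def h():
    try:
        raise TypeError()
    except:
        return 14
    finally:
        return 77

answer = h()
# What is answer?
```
77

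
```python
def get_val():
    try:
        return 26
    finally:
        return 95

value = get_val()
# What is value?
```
95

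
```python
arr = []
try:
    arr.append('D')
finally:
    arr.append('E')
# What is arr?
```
['D', 'E']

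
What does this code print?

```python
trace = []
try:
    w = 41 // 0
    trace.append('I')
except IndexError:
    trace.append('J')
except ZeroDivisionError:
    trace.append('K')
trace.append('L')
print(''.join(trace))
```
KL

ZeroDivisionError is caught by its specific handler, not IndexError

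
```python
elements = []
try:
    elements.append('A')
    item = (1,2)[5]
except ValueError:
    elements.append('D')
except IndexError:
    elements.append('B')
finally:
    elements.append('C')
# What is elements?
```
['A', 'B', 'C']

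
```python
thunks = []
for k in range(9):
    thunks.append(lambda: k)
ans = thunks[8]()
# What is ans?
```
8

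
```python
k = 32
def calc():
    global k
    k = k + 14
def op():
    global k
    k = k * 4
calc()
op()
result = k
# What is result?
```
184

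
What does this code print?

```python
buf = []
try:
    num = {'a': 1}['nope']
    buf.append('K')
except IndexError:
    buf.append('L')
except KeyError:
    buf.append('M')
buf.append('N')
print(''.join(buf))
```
MN

KeyError is caught by its specific handler, not IndexError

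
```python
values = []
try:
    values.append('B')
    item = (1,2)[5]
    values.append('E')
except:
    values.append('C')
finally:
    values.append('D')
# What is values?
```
['B', 'C', 'D']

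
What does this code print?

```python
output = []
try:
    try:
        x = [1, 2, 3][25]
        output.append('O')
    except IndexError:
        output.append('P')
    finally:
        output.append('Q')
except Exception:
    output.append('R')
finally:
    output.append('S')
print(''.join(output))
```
PQS

Both finally blocks run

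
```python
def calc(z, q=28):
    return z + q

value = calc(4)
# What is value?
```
32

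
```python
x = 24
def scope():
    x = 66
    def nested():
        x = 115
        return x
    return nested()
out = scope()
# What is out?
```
115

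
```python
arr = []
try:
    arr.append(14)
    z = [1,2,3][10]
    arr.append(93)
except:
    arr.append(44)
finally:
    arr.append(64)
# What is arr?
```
[14, 44, 64]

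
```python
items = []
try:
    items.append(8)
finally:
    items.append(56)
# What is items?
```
[8, 56]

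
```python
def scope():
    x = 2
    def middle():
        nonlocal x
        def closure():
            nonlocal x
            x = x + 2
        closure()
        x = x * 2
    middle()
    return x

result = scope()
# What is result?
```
8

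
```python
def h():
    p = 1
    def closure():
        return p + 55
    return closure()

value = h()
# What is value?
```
56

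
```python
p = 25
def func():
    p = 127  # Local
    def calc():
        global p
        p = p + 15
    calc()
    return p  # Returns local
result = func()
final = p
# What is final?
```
40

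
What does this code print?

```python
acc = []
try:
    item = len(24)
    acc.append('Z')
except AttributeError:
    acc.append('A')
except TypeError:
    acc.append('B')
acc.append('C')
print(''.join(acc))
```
BC

TypeError is caught by its specific handler, not AttributeError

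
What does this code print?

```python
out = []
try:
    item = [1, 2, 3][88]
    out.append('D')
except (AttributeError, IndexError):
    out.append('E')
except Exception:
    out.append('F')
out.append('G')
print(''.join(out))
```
EG

IndexError matches tuple containing it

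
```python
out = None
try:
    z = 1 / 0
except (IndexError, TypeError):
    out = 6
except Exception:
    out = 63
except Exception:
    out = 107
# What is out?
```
63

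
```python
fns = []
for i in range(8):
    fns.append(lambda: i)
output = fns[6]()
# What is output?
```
7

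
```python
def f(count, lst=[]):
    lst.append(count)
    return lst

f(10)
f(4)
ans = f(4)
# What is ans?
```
[10, 4, 4]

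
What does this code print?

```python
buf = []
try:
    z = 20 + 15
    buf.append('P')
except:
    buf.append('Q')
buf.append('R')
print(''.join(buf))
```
PR

No exception, try block completes normally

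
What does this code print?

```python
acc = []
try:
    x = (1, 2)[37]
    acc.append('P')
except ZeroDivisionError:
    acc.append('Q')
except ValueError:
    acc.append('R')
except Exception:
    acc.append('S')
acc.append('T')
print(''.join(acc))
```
ST

IndexError not specifically caught, falls to Exception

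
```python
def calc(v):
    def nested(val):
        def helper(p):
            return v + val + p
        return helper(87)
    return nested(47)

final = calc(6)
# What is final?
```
140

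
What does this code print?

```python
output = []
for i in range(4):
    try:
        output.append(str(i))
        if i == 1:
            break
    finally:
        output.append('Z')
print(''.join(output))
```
0Z1Z

finally runs even when breaking out of loop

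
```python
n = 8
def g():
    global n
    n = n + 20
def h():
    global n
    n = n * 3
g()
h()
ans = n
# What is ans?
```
84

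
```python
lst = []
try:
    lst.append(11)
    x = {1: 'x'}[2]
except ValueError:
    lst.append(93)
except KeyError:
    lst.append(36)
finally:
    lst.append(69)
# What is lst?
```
[11, 36, 69]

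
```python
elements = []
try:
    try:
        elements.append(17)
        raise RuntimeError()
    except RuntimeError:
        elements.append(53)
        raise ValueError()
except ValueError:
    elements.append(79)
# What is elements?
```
[17, 53, 79]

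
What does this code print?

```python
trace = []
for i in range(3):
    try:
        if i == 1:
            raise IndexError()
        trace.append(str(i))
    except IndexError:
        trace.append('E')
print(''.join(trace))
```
0E2

Exception on i=1 caught, loop continues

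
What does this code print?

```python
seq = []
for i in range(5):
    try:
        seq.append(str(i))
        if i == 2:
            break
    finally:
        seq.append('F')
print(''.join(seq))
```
0F1F2F

finally runs even when breaking out of loop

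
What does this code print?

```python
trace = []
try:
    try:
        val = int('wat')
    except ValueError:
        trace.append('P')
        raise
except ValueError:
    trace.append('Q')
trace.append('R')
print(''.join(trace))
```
PQR

raise without argument re-raises current exception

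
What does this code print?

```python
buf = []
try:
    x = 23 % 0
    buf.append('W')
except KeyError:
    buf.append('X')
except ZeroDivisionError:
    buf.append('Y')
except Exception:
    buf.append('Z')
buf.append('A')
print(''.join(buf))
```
YA

ZeroDivisionError matches before generic Exception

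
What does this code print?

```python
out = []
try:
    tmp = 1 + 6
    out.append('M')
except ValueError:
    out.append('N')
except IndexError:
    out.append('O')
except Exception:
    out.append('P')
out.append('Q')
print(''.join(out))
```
MQ

No exception, try block completes normally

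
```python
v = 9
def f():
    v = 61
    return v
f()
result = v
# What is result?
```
9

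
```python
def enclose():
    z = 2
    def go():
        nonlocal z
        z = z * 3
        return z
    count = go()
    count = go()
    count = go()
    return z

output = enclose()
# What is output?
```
54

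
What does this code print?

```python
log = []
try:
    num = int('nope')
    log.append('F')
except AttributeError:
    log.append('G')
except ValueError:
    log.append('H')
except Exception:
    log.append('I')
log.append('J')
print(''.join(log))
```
HJ

ValueError matches before generic Exception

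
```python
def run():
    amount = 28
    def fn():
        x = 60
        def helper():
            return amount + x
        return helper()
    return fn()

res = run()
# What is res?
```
88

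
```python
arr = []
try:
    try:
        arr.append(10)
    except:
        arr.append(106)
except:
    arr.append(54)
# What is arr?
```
[10]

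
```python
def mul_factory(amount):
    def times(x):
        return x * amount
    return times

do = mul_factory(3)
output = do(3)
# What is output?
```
9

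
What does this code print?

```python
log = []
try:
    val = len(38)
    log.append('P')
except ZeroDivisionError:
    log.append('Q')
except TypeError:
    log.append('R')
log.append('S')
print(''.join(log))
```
RS

TypeError is caught by its specific handler, not ZeroDivisionError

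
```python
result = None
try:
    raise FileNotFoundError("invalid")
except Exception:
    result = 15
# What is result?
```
15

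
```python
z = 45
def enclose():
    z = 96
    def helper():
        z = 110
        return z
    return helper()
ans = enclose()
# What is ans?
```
110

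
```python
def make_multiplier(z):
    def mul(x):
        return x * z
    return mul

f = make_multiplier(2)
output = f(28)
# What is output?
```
56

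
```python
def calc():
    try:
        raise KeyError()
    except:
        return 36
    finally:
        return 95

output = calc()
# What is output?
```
95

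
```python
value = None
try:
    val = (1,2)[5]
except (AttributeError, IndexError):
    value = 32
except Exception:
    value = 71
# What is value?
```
32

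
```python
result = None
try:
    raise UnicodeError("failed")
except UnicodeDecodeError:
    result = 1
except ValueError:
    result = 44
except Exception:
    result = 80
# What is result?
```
44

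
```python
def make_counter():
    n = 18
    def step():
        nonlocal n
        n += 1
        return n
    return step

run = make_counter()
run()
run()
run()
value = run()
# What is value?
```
22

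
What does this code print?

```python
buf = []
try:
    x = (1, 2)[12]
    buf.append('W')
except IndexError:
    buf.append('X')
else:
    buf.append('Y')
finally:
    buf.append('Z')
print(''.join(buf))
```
XZ

Exception: except runs, else skipped, finally runs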